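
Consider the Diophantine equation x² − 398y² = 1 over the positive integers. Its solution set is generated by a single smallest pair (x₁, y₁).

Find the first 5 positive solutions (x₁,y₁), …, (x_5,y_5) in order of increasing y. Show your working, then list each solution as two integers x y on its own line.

399 20
318401 15960
254083599 12736060
202758393601 10163359920
161800944009999 8110348480100

√398 → a₀=19, period (1,18,1,38); ℓ=4 even so k=3
k=0  a_k=19  p_k/q_k = 19/1
…
k=2  a_k=18  p_k/q_k = 379/19
k=3  a_k=1  p_k/q_k = 399/20
→ (399, 20).  Check: 399²=159201, 398·20²=159200, difference 1.
n=2: (399,20)∘(399,20) = (399·399+398·20·20, 399·20+20·399) = (318401,15960)
n=3: (318401,15960)∘(399,20) = (399·318401+398·20·15960, 399·15960+20·318401) = (254083599,12736060)
n=4: (254083599,12736060)∘(399,20) = (399·254083599+398·20·12736060, 399·12736060+20·254083599) = (202758393601,10163359920)
n=5: (202758393601,10163359920)∘(399,20) = (399·202758393601+398·20·10163359920, 399·10163359920+20·202758393601) = (161800944009999,8110348480100)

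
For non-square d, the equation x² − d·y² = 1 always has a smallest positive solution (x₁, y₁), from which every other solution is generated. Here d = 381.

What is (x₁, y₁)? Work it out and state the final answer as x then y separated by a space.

√381 = [19; 1,1,12,1,1,38, …], period ℓ=6 (even) → k=5
a_0=19:  p_0=19·1+0=19,  q_0=19·0+1=1
a_1=1:  p_1=1·19+1=20,  q_1=1·1+0=1
a_2=1:  p_2=1·20+19=39,  q_2=1·1+1=2
a_3=12:  p_3=12·39+20=488,  q_3=12·2+1=25
a_4=1:  p_4=1·488+39=527,  q_4=1·25+2=27
a_5=1:  p_5=1·527+488=1015,  q_5=1·27+25=52
fundamental: x₁=1015, y₁=52  (since 1030225 − 381·2704 = 1)

1015 52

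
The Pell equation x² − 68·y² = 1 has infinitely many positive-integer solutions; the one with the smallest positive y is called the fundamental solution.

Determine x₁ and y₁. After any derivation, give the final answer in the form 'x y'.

√68 → a₀=8, period (4,16); ℓ=2 even so k=1
i=0: a=8 ⇒ p=8, q=1
i=1: a=4 ⇒ p=33, q=4
fundamental: x₁=33, y₁=4  (since 1089 − 68·16 = 1)

33 4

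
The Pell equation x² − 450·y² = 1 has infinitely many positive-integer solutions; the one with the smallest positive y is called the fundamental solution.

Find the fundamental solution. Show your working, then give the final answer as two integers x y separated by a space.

19601 924

[21; 4,1,2,4,2,1,4,42] for √450; ℓ=8 ⇒ convergent index 7
k=0  a_k=21  p_k/q_k = 21/1
k=1  a_k=4  p_k/q_k = 85/4
k=2  a_k=1  p_k/q_k = 106/5
…
k=6  a_k=1  p_k/q_k = 4179/197
k=7  a_k=4  p_k/q_k = 19601/924
fundamental: x₁=19601, y₁=924  (since 384199201 − 450·853776 = 1)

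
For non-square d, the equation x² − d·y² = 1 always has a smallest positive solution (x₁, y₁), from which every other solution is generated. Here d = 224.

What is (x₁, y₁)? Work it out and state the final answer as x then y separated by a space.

√224 → a₀=14, period (1,28); ℓ=2 even so k=1
step 0: (14, 1)  from 14·(1,0) + (0,1)
step 1: (15, 1)  from 1·(14,1) + (1,0)
fundamental: x₁=15, y₁=1  (since 225 − 224·1 = 1)

15 1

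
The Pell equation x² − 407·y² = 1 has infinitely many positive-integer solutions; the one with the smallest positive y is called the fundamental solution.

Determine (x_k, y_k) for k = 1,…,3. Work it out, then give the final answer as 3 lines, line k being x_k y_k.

[20; 5,1,2,1,5,40] for √407; ℓ=6 ⇒ convergent index 5
i=0: a=20 ⇒ p=20, q=1
…
i=2: a=1 ⇒ p=121, q=6
…
i=4: a=1 ⇒ p=464, q=23
i=5: a=5 ⇒ p=2663, q=132
fundamental: x₁=2663, y₁=132  (since 7091569 − 407·17424 = 1)
k=2:  x_2 = 2663·2663+407·132·132 = 14183137,  y_2 = 2663·132+132·2663 = 703032
k=3:  x_3 = 2663·14183137+407·132·703032 = 75539384999,  y_3 = 2663·703032+132·14183137 = 3744348300

2663 132
14183137 703032
75539384999 3744348300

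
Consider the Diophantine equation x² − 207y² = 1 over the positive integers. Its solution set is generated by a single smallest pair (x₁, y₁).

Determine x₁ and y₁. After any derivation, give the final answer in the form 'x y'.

[14; 2,1,1,2,1,1,2,28] for √207; ℓ=8 ⇒ convergent index 7
k=0  a_k=14  p_k/q_k = 14/1
k=1  a_k=2  p_k/q_k = 29/2
k=2  a_k=1  p_k/q_k = 43/3
k=3  a_k=1  p_k/q_k = 72/5
…
k=6  a_k=1  p_k/q_k = 446/31
k=7  a_k=2  p_k/q_k = 1151/80
(x₁, y₁) = (1151, 80);  1151² − 207·80² = 1 ✓

1151 80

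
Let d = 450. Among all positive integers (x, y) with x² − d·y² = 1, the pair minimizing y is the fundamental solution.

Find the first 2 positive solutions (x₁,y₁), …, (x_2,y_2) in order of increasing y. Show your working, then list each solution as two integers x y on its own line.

[21; 4,1,2,4,2,1,4,42] for √450; ℓ=8 ⇒ convergent index 7
step 0: (21, 1)  from 21·(1,0) + (0,1)
step 1: (85, 4)  from 4·(21,1) + (1,0)
…
step 5: (2885, 136)  from 2·(1294,61) + (297,14)
step 6: (4179, 197)  from 1·(2885,136) + (1294,61)
step 7: (19601, 924)  from 4·(4179,197) + (2885,136)
fundamental: x₁=19601, y₁=924  (since 384199201 − 450·853776 = 1)
k=2:  x_2 = 19601·19601+450·924·924 = 768398401,  y_2 = 19601·924+924·19601 = 36222648

19601 924
768398401 36222648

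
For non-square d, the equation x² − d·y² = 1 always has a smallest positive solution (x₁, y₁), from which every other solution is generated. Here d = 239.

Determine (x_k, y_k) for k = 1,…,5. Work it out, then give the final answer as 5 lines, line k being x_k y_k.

√239 → a₀=15, period (2,5,1,2,4,15,4,2,1,5,2,30); ℓ=12 even so k=11
i=0: a=15 ⇒ p=15, q=1
…
i=2: a=5 ⇒ p=170, q=11
i=3: a=1 ⇒ p=201, q=13
i=4: a=2 ⇒ p=572, q=37
i=5: a=4 ⇒ p=2489, q=161
i=6: a=15 ⇒ p=37907, q=2452
i=7: a=4 ⇒ p=154117, q=9969
i=8: a=2 ⇒ p=346141, q=22390
…
i=10: a=5 ⇒ p=2847431, q=184185
i=11: a=2 ⇒ p=6195120, q=400729
(x₁, y₁) = (6195120, 400729);  6195120² − 239·400729² = 1 ✓
k=2:  x_2 = 6195120·6195120+239·400729·400729 = 76759023628799,  y_2 = 6195120·400729+400729·6195120 = 4965128484960
k=3:  x_3 = 6195120·76759023628799+239·400729·4965128484960 = 951062724926484326640,  y_3 = 6195120·4965128484960+400729·76759023628799 = 61519133559490389671
k=4:  x_4 = 6195120·951062724926484326640+239·400729·61519133559490389671 = 11783895416893046404284364801,  y_4 = 6195120·61519133559490389671+400729·951062724926484326640 = 762236829394135240588726080
k=5:  x_5 = 6195120·11783895416893046404284364801+239·400729·762236829394135240588726080 = 146005292350203948217495381647615600,  y_5 = 6195120·762236829394135240588726080+400729·11783895416893046404284364801 = 9444297253032328704218497935069529

6195120 400729
76759023628799 4965128484960
951062724926484326640 61519133559490389671
11783895416893046404284364801 762236829394135240588726080
146005292350203948217495381647615600 9444297253032328704218497935069529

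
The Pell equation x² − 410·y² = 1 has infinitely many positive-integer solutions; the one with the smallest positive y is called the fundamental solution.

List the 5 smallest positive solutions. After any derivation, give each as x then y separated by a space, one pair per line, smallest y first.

81 4
13121 648
2125521 104972
344321281 17004816
55777922001 2754675220

√410 = [20; 4,40, …], period ℓ=2 (even) → k=1
step 0: (20, 1)  from 20·(1,0) + (0,1)
step 1: (81, 4)  from 4·(20,1) + (1,0)
→ (81, 4).  Check: 81²=6561, 410·4²=6560, difference 1.
n=2: (81,4)∘(81,4) = (81·81+410·4·4, 81·4+4·81) = (13121,648)
n=3: (13121,648)∘(81,4) = (81·13121+410·4·648, 81·648+4·13121) = (2125521,104972)
n=4: (2125521,104972)∘(81,4) = (81·2125521+410·4·104972, 81·104972+4·2125521) = (344321281,17004816)
n=5: (344321281,17004816)∘(81,4) = (81·344321281+410·4·17004816, 81·17004816+4·344321281) = (55777922001,2754675220)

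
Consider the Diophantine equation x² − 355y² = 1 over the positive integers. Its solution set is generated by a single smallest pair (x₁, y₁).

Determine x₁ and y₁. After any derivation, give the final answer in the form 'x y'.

954809 50676

√355 → a₀=18, period (1,5,3,3,1,6,1,3,3,5,1,36); ℓ=12 even so k=11
k=0  a_k=18  p_k/q_k = 18/1
…
k=4  a_k=3  p_k/q_k = 1187/63
…
k=6  a_k=6  p_k/q_k = 10457/555
…
k=8  a_k=3  p_k/q_k = 46463/2466
…
k=10  a_k=5  p_k/q_k = 803418/42641
k=11  a_k=1  p_k/q_k = 954809/50676
(x₁, y₁) = (954809, 50676);  954809² − 355·50676² = 1 ✓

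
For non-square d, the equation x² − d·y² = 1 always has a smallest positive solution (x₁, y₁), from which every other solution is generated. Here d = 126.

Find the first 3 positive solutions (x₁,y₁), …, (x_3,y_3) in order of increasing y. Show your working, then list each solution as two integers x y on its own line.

d=126: √d = [11; 4,2,4,22] (ℓ=4, even), read p_3/q_3
i=0: a=11 ⇒ p=11, q=1
i=1: a=4 ⇒ p=45, q=4
i=2: a=2 ⇒ p=101, q=9
i=3: a=4 ⇒ p=449, q=40
fundamental: x₁=449, y₁=40  (since 201601 − 126·1600 = 1)
n=2: (449,40)∘(449,40) = (449·449+126·40·40, 449·40+40·449) = (403201,35920)
n=3: (403201,35920)∘(449,40) = (449·403201+126·40·35920, 449·35920+40·403201) = (362074049,32256120)

449 40
403201 35920
362074049 32256120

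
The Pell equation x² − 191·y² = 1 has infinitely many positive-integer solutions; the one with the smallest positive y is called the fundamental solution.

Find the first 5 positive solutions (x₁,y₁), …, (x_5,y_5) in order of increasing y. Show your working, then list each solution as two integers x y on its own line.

√191 → a₀=13, period (1,4,1,1,3,…,4,1,26); ℓ=16 even so k=15
step 0: (13, 1)  from 13·(1,0) + (0,1)
step 1: (14, 1)  from 1·(13,1) + (1,0)
…
step 8: (40217, 2910)  from 13·(2999,217) + (1230,89)
…
step 13: (1616447, 116962)  from 1·(911765,65973) + (704682,50989)
step 14: (7377553, 533821)  from 4·(1616447,116962) + (911765,65973)
step 15: (8994000, 650783)  from 1·(7377553,533821) + (1616447,116962)
→ (8994000, 650783).  Check: 8994000²=80892036000000, 191·650783²=80892035999999, difference 1.
(x_2, y_2) = (8994000·8994000 + 191·650783·650783, 8994000·650783 + 650783·8994000) = (161784071999999, 11706284604000)
(x_3, y_3) = (8994000·161784071999999 + 191·650783·11706284604000, 8994000·11706284604000 + 650783·161784071999999) = (2910171887135973018000, 210572647456751349217)
(x_4, y_4) = (8994000·2910171887135973018000 + 191·650783·210572647456751349217, 8994000·210572647456751349217 + 650783·2910171887135973018000) = (52348171905801720863712000001, 3787780782452031563430792000)
(x_5, y_5) = (8994000·52348171905801720863712000001 + 191·650783·3787780782452031563430792000, 8994000·3787780782452031563430792000 + 650783·52348171905801720863712000001) = (941638916241558444724564320044970000, 68134600714746933190345629744650783)

8994000 650783
161784071999999 11706284604000
2910171887135973018000 210572647456751349217
52348171905801720863712000001 3787780782452031563430792000
941638916241558444724564320044970000 68134600714746933190345629744650783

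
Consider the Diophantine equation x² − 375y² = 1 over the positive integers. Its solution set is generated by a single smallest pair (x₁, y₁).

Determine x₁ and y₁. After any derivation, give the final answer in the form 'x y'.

√375 → a₀=19, period (2,1,2,1,5,1,2,1,2,38); ℓ=10 even so k=9
i=0: a=19 ⇒ p=19, q=1
i=1: a=2 ⇒ p=39, q=2
i=2: a=1 ⇒ p=58, q=3
i=3: a=2 ⇒ p=155, q=8
…
i=5: a=5 ⇒ p=1220, q=63
i=6: a=1 ⇒ p=1433, q=74
i=7: a=2 ⇒ p=4086, q=211
i=8: a=1 ⇒ p=5519, q=285
i=9: a=2 ⇒ p=15124, q=781
fundamental: x₁=15124, y₁=781  (since 228735376 − 375·609961 = 1)

15124 781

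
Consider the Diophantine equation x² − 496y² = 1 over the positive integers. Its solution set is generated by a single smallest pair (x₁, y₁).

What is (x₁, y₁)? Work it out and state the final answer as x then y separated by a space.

d=496: √d = [22; 3,1,2,4,1,…,1,3,44] (ℓ=16, even), read p_15/q_15
a_0=22:  p_0=22·1+0=22,  q_0=22·0+1=1
…
a_3=2:  p_3=2·89+67=245,  q_3=2·4+3=11
…
a_5=1:  p_5=1·1069+245=1314,  q_5=1·48+11=59
a_6=1:  p_6=1·1314+1069=2383,  q_6=1·59+48=107
a_7=2:  p_7=2·2383+1314=6080,  q_7=2·107+59=273
a_8=2:  p_8=2·6080+2383=14543,  q_8=2·273+107=653
…
a_11=1:  p_11=1·49709+35166=84875,  q_11=1·2232+1579=3811
…
a_13=2:  p_13=2·389209+84875=863293,  q_13=2·17476+3811=38763
a_14=1:  p_14=1·863293+389209=1252502,  q_14=1·38763+17476=56239
a_15=3:  p_15=3·1252502+863293=4620799,  q_15=3·56239+38763=207480
fundamental: x₁=4620799, y₁=207480  (since 21351783398401 − 496·43047950400 = 1)

4620799 207480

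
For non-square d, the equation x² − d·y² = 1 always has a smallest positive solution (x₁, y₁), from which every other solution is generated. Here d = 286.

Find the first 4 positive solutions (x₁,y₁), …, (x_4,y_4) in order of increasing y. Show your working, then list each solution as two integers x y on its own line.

√286 = [16; 1,10,3,3,2,3,3,10,1,32, …], period ℓ=10 (even) → k=9
k=0  a_k=16  p_k/q_k = 16/1
k=1  a_k=1  p_k/q_k = 17/1
k=2  a_k=10  p_k/q_k = 186/11
k=3  a_k=3  p_k/q_k = 575/34
k=4  a_k=3  p_k/q_k = 1911/113
k=5  a_k=2  p_k/q_k = 4397/260
k=6  a_k=3  p_k/q_k = 15102/893
k=7  a_k=3  p_k/q_k = 49703/2939
k=8  a_k=10  p_k/q_k = 512132/30283
k=9  a_k=1  p_k/q_k = 561835/33222
(x₁, y₁) = (561835, 33222);  561835² − 286·33222² = 1 ✓
(x_2, y_2) = (561835·561835 + 286·33222·33222, 561835·33222 + 33222·561835) = (631317134449, 37330564740)
(x_3, y_3) = (561835·631317134449 + 286·33222·37330564740, 561835·37330564740 + 33222·631317134449) = (709392124465745995, 41947235681362578)
(x_4, y_4) = (561835·709392124465745995 + 286·33222·41947235681362578, 561835·41947235681362578 + 33222·709392124465745995) = (797122648497793485067201, 47134850318039357456520)

561835 33222
631317134449 37330564740
709392124465745995 41947235681362578
797122648497793485067201 47134850318039357456520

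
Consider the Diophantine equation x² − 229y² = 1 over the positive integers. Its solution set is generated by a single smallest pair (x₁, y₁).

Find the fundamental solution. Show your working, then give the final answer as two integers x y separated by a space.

[15; 7,1,1,7,30] for √229; ℓ=5 ⇒ convergent index 9
step 0: (15, 1)  from 15·(1,0) + (0,1)
step 1: (106, 7)  from 7·(15,1) + (1,0)
…
step 3: (227, 15)  from 1·(121,8) + (106,7)
step 4: (1710, 113)  from 7·(227,15) + (121,8)
…
step 6: (362399, 23948)  from 7·(51527,3405) + (1710,113)
step 7: (413926, 27353)  from 1·(362399,23948) + (51527,3405)
step 8: (776325, 51301)  from 1·(413926,27353) + (362399,23948)
step 9: (5848201, 386460)  from 7·(776325,51301) + (413926,27353)
(x₁, y₁) = (5848201, 386460);  5848201² − 229·386460² = 1 ✓

5848201 386460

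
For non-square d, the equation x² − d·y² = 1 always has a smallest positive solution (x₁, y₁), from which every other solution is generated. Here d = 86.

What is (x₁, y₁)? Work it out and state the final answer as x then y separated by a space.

10405 1122

√86 = [9; 3,1,1,1,8,1,1,1,3,18, …], period ℓ=10 (even) → k=9
step 0: (9, 1)  from 9·(1,0) + (0,1)
step 1: (28, 3)  from 3·(9,1) + (1,0)
step 2: (37, 4)  from 1·(28,3) + (9,1)
step 3: (65, 7)  from 1·(37,4) + (28,3)
…
step 5: (881, 95)  from 8·(102,11) + (65,7)
…
step 8: (2847, 307)  from 1·(1864,201) + (983,106)
step 9: (10405, 1122)  from 3·(2847,307) + (1864,201)
(x₁, y₁) = (10405, 1122);  10405² − 86·1122² = 1 ✓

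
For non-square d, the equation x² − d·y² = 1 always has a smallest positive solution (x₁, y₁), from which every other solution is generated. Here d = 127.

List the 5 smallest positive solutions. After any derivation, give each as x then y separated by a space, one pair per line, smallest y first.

4730624 419775
44757606858751 3971595379200
423462818377139450624 37576248838264821825
4006486743445029115330560001 355518209168531397366758400
37906364688445371364544653008890624 3363645945459311770024609913661375

[11; 3,1,2,2,7,11,7,2,2,1,3,22] for √127; ℓ=12 ⇒ convergent index 11
a_0=11:  p_0=11·1+0=11,  q_0=11·0+1=1
a_1=3:  p_1=3·11+1=34,  q_1=3·1+0=3
…
a_3=2:  p_3=2·45+34=124,  q_3=2·4+3=11
a_4=2:  p_4=2·124+45=293,  q_4=2·11+4=26
a_5=7:  p_5=7·293+124=2175,  q_5=7·26+11=193
…
a_7=7:  p_7=7·24218+2175=171701,  q_7=7·2149+193=15236
a_8=2:  p_8=2·171701+24218=367620,  q_8=2·15236+2149=32621
a_9=2:  p_9=2·367620+171701=906941,  q_9=2·32621+15236=80478
a_10=1:  p_10=1·906941+367620=1274561,  q_10=1·80478+32621=113099
a_11=3:  p_11=3·1274561+906941=4730624,  q_11=3·113099+80478=419775
(x₁, y₁) = (4730624, 419775);  4730624² − 127·419775² = 1 ✓
k=2:  x_2 = 4730624·4730624+127·419775·419775 = 44757606858751,  y_2 = 4730624·419775+419775·4730624 = 3971595379200
k=3:  x_3 = 4730624·44757606858751+127·419775·3971595379200 = 423462818377139450624,  y_3 = 4730624·3971595379200+419775·44757606858751 = 37576248838264821825
k=4:  x_4 = 4730624·423462818377139450624+127·419775·37576248838264821825 = 4006486743445029115330560001,  y_4 = 4730624·37576248838264821825+419775·423462818377139450624 = 355518209168531397366758400
k=5:  x_5 = 4730624·4006486743445029115330560001+127·419775·355518209168531397366758400 = 37906364688445371364544653008890624,  y_5 = 4730624·355518209168531397366758400+419775·4006486743445029115330560001 = 3363645945459311770024609913661375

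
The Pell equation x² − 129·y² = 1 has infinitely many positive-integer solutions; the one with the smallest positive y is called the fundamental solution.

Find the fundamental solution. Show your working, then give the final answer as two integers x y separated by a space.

16855 1484

d=129: √d = [11; 2,1,3,1,6,1,3,1,2,22] (ℓ=10, even), read p_9/q_9
k=0  a_k=11  p_k/q_k = 11/1
…
k=2  a_k=1  p_k/q_k = 34/3
…
k=5  a_k=6  p_k/q_k = 1079/95
k=6  a_k=1  p_k/q_k = 1238/109
…
k=8  a_k=1  p_k/q_k = 6031/531
k=9  a_k=2  p_k/q_k = 16855/1484
(x₁, y₁) = (16855, 1484);  16855² − 129·1484² = 1 ✓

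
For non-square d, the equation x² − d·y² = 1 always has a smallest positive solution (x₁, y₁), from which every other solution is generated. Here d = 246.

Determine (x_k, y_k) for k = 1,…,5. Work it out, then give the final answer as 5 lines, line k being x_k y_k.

88805 5662
15772656049 1005627820
2801381440774085 178609557104538
497553357680112580801 31722843436331366360
88370451854763414035291525 5634294222548204422095062

√246 = [15; 1,2,5,1,14,1,5,2,1,30, …], period ℓ=10 (even) → k=9
a_0=15:  p_0=15·1+0=15,  q_0=15·0+1=1
…
a_2=2:  p_2=2·16+15=47,  q_2=2·1+1=3
a_3=5:  p_3=5·47+16=251,  q_3=5·3+1=16
…
a_8=2:  p_8=2·28028+4721=60777,  q_8=2·1787+301=3875
a_9=1:  p_9=1·60777+28028=88805,  q_9=1·3875+1787=5662
→ (88805, 5662).  Check: 88805²=7886328025, 246·5662²=7886328024, difference 1.
k=2:  x_2 = 88805·88805+246·5662·5662 = 15772656049,  y_2 = 88805·5662+5662·88805 = 1005627820
k=3:  x_3 = 88805·15772656049+246·5662·1005627820 = 2801381440774085,  y_3 = 88805·1005627820+5662·15772656049 = 178609557104538
k=4:  x_4 = 88805·2801381440774085+246·5662·178609557104538 = 497553357680112580801,  y_4 = 88805·178609557104538+5662·2801381440774085 = 31722843436331366360
k=5:  x_5 = 88805·497553357680112580801+246·5662·31722843436331366360 = 88370451854763414035291525,  y_5 = 88805·31722843436331366360+5662·497553357680112580801 = 5634294222548204422095062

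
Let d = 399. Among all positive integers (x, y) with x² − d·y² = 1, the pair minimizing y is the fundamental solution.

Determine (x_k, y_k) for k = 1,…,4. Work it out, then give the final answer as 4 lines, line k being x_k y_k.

√399 → a₀=19, period (1,38); ℓ=2 even so k=1
k=0  a_k=19  p_k/q_k = 19/1
k=1  a_k=1  p_k/q_k = 20/1
(x₁, y₁) = (20, 1);  20² − 399·1² = 1 ✓
(x_2, y_2) = (20·20 + 399·1·1, 20·1 + 1·20) = (799, 40)
(x_3, y_3) = (20·799 + 399·1·40, 20·40 + 1·799) = (31940, 1599)
(x_4, y_4) = (20·31940 + 399·1·1599, 20·1599 + 1·31940) = (1276801, 63920)

20 1
799 40
31940 1599
1276801 63920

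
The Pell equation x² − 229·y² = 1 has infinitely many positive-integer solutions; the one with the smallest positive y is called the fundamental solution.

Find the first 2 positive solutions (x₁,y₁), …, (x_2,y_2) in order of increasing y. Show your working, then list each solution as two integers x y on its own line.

5848201 386460
68402909872801 4520191516920

d=229: √d = [15; 7,1,1,7,30] (ℓ=5, odd), read p_9/q_9
i=0: a=15 ⇒ p=15, q=1
…
i=2: a=1 ⇒ p=121, q=8
…
i=5: a=30 ⇒ p=51527, q=3405
…
i=7: a=1 ⇒ p=413926, q=27353
i=8: a=1 ⇒ p=776325, q=51301
i=9: a=7 ⇒ p=5848201, q=386460
fundamental: x₁=5848201, y₁=386460  (since 34201454936401 − 229·149351331600 = 1)
(5848201+386460√229)^2 = 68402909872801 + 4520191516920√229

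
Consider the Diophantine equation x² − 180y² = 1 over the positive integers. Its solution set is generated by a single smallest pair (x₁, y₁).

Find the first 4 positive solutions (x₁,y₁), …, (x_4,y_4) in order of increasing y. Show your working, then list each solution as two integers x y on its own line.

161 12
51841 3864
16692641 1244196
5374978561 400627248

d=180: √d = [13; 2,2,2,26] (ℓ=4, even), read p_3/q_3
i=0: a=13 ⇒ p=13, q=1
i=1: a=2 ⇒ p=27, q=2
i=2: a=2 ⇒ p=67, q=5
i=3: a=2 ⇒ p=161, q=12
fundamental: x₁=161, y₁=12  (since 25921 − 180·144 = 1)
(x_2, y_2) = (161·161 + 180·12·12, 161·12 + 12·161) = (51841, 3864)
(x_3, y_3) = (161·51841 + 180·12·3864, 161·3864 + 12·51841) = (16692641, 1244196)
(x_4, y_4) = (161·16692641 + 180·12·1244196, 161·1244196 + 12·16692641) = (5374978561, 400627248)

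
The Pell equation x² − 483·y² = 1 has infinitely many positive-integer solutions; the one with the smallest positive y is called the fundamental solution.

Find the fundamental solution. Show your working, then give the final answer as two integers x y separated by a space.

22 1

[21; 1,42] for √483; ℓ=2 ⇒ convergent index 1
k=0  a_k=21  p_k/q_k = 21/1
k=1  a_k=1  p_k/q_k = 22/1
(x₁, y₁) = (22, 1);  22² − 483·1² = 1 ✓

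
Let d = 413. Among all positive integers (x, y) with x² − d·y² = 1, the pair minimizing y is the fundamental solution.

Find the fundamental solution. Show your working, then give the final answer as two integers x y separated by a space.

[20; 3,9,1,4,1,9,3,40] for √413; ℓ=8 ⇒ convergent index 7
step 0: (20, 1)  from 20·(1,0) + (0,1)
…
step 2: (569, 28)  from 9·(61,3) + (20,1)
…
step 5: (3719, 183)  from 1·(3089,152) + (630,31)
step 6: (36560, 1799)  from 9·(3719,183) + (3089,152)
step 7: (113399, 5580)  from 3·(36560,1799) + (3719,183)
(x₁, y₁) = (113399, 5580);  113399² − 413·5580² = 1 ✓

113399 5580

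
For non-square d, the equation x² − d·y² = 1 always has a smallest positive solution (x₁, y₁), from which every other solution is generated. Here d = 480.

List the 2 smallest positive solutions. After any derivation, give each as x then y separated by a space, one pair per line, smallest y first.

d=480: √d = [21; 1,9,1,42] (ℓ=4, even), read p_3/q_3
a_0=21:  p_0=21·1+0=21,  q_0=21·0+1=1
a_1=1:  p_1=1·21+1=22,  q_1=1·1+0=1
a_2=9:  p_2=9·22+21=219,  q_2=9·1+1=10
a_3=1:  p_3=1·219+22=241,  q_3=1·10+1=11
→ (241, 11).  Check: 241²=58081, 480·11²=58080, difference 1.
n=2: (241,11)∘(241,11) = (241·241+480·11·11, 241·11+11·241) = (116161,5302)

241 11
116161 5302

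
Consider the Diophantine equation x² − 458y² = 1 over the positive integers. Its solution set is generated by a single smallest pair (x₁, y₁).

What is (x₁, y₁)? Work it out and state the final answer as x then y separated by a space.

22899 1070

√458 → a₀=21, period (2,2,42); ℓ=3 odd so k=5
step 0: (21, 1)  from 21·(1,0) + (0,1)
…
step 4: (9181, 429)  from 2·(4537,212) + (107,5)
step 5: (22899, 1070)  from 2·(9181,429) + (4537,212)
fundamental: x₁=22899, y₁=1070  (since 524364201 − 458·1144900 = 1)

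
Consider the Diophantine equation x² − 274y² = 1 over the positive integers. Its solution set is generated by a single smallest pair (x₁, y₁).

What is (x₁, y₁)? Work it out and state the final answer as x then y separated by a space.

√274 = [16; 1,1,4,4,1,1,32, …], period ℓ=7 (odd) → k=13
a_0=16:  p_0=16·1+0=16,  q_0=16·0+1=1
…
a_3=4:  p_3=4·33+17=149,  q_3=4·2+1=9
a_4=4:  p_4=4·149+33=629,  q_4=4·9+2=38
a_5=1:  p_5=1·629+149=778,  q_5=1·38+9=47
a_6=1:  p_6=1·778+629=1407,  q_6=1·47+38=85
…
a_8=1:  p_8=1·45802+1407=47209,  q_8=1·2767+85=2852
…
a_12=1:  p_12=1·1770023+419253=2189276,  q_12=1·106931+25328=132259
a_13=1:  p_13=1·2189276+1770023=3959299,  q_13=1·132259+106931=239190
fundamental: x₁=3959299, y₁=239190  (since 15676048571401 − 274·57211856100 = 1)

3959299 239190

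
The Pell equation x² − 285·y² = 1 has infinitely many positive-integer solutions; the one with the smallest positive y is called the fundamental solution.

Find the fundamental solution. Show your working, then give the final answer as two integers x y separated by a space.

2431 144

d=285: √d = [16; 1,7,2,7,1,32] (ℓ=6, even), read p_5/q_5
i=0: a=16 ⇒ p=16, q=1
…
i=3: a=2 ⇒ p=287, q=17
i=4: a=7 ⇒ p=2144, q=127
i=5: a=1 ⇒ p=2431, q=144
fundamental: x₁=2431, y₁=144  (since 5909761 − 285·20736 = 1)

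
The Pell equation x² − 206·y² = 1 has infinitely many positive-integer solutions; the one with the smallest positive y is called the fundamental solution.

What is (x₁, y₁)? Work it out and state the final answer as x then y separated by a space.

59535 4148

d=206: √d = [14; 2,1,5,14,5,1,2,28] (ℓ=8, even), read p_7/q_7
step 0: (14, 1)  from 14·(1,0) + (0,1)
…
step 2: (43, 3)  from 1·(29,2) + (14,1)
…
step 5: (17539, 1222)  from 5·(3459,241) + (244,17)
step 6: (20998, 1463)  from 1·(17539,1222) + (3459,241)
step 7: (59535, 4148)  from 2·(20998,1463) + (17539,1222)
(x₁, y₁) = (59535, 4148);  59535² − 206·4148² = 1 ✓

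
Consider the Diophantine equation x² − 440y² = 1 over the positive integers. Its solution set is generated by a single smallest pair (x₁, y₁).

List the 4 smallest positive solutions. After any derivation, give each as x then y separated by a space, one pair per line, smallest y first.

[20; 1,40] for √440; ℓ=2 ⇒ convergent index 1
k=0  a_k=20  p_k/q_k = 20/1
k=1  a_k=1  p_k/q_k = 21/1
fundamental: x₁=21, y₁=1  (since 441 − 440·1 = 1)
(21+1√440)^2 = 881 + 42√440
(21+1√440)^3 = 36981 + 1763√440
(21+1√440)^4 = 1552321 + 74004√440

21 1
881 42
36981 1763
1552321 74004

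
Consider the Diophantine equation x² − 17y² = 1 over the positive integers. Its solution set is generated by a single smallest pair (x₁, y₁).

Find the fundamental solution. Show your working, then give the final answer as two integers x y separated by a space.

[4; 8] for √17; ℓ=1 ⇒ convergent index 1
a_0=4:  p_0=4·1+0=4,  q_0=4·0+1=1
a_1=8:  p_1=8·4+1=33,  q_1=8·1+0=8
(x₁, y₁) = (33, 8);  33² − 17·8² = 1 ✓

33 8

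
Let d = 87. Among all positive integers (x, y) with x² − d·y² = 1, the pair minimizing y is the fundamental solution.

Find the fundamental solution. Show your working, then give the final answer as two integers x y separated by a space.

[9; 3,18] for √87; ℓ=2 ⇒ convergent index 1
step 0: (9, 1)  from 9·(1,0) + (0,1)
step 1: (28, 3)  from 3·(9,1) + (1,0)
fundamental: x₁=28, y₁=3  (since 784 − 87·9 = 1)

28 3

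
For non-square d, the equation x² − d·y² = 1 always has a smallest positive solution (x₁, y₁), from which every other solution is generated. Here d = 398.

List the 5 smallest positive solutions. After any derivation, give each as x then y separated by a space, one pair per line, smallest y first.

[19; 1,18,1,38] for √398; ℓ=4 ⇒ convergent index 3
a_0=19:  p_0=19·1+0=19,  q_0=19·0+1=1
…
a_2=18:  p_2=18·20+19=379,  q_2=18·1+1=19
a_3=1:  p_3=1·379+20=399,  q_3=1·19+1=20
(x₁, y₁) = (399, 20);  399² − 398·20² = 1 ✓
n=2: (399,20)∘(399,20) = (399·399+398·20·20, 399·20+20·399) = (318401,15960)
n=3: (318401,15960)∘(399,20) = (399·318401+398·20·15960, 399·15960+20·318401) = (254083599,12736060)
n=4: (254083599,12736060)∘(399,20) = (399·254083599+398·20·12736060, 399·12736060+20·254083599) = (202758393601,10163359920)
n=5: (202758393601,10163359920)∘(399,20) = (399·202758393601+398·20·10163359920, 399·10163359920+20·202758393601) = (161800944009999,8110348480100)

399 20
318401 15960
254083599 12736060
202758393601 10163359920
161800944009999 8110348480100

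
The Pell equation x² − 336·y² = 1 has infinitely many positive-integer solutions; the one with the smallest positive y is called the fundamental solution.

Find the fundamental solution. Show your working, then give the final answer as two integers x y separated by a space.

55 3

d=336: √d = [18; 3,36] (ℓ=2, even), read p_1/q_1
k=0  a_k=18  p_k/q_k = 18/1
k=1  a_k=3  p_k/q_k = 55/3
fundamental: x₁=55, y₁=3  (since 3025 − 336·9 = 1)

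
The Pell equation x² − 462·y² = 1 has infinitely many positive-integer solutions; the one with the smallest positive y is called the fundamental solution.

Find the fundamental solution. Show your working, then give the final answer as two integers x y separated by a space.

43 2

√462 → a₀=21, period (2,42); ℓ=2 even so k=1
step 0: (21, 1)  from 21·(1,0) + (0,1)
step 1: (43, 2)  from 2·(21,1) + (1,0)
fundamental: x₁=43, y₁=2  (since 1849 − 462·4 = 1)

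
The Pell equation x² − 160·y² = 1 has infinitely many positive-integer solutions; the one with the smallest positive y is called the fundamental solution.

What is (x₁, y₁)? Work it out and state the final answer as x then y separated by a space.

d=160: √d = [12; 1,1,1,5,1,1,1,24] (ℓ=8, even), read p_7/q_7
k=0  a_k=12  p_k/q_k = 12/1
k=1  a_k=1  p_k/q_k = 13/1
k=2  a_k=1  p_k/q_k = 25/2
k=3  a_k=1  p_k/q_k = 38/3
k=4  a_k=5  p_k/q_k = 215/17
k=5  a_k=1  p_k/q_k = 253/20
k=6  a_k=1  p_k/q_k = 468/37
k=7  a_k=1  p_k/q_k = 721/57
→ (721, 57).  Check: 721²=519841, 160·57²=519840, difference 1.

721 57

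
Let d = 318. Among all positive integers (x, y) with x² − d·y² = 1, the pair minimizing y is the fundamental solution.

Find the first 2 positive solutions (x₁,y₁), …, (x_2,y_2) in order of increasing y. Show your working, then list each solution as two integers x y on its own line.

√318 = [17; 1,4,1,34, …], period ℓ=4 (even) → k=3
k=0  a_k=17  p_k/q_k = 17/1
k=1  a_k=1  p_k/q_k = 18/1
k=2  a_k=4  p_k/q_k = 89/5
k=3  a_k=1  p_k/q_k = 107/6
fundamental: x₁=107, y₁=6  (since 11449 − 318·36 = 1)
n=2: (107,6)∘(107,6) = (107·107+318·6·6, 107·6+6·107) = (22897,1284)

107 6
22897 1284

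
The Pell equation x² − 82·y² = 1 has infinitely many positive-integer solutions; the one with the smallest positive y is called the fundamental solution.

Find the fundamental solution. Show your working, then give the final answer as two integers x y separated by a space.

163 18

√82 → a₀=9, period (18); ℓ=1 odd so k=1
step 0: (9, 1)  from 9·(1,0) + (0,1)
step 1: (163, 18)  from 18·(9,1) + (1,0)
fundamental: x₁=163, y₁=18  (since 26569 − 82·324 = 1)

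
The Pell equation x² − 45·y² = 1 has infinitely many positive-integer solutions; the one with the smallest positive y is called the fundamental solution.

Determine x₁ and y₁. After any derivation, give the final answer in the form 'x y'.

√45 = [6; 1,2,2,2,1,12, …], period ℓ=6 (even) → k=5
a_0=6:  p_0=6·1+0=6,  q_0=6·0+1=1
a_1=1:  p_1=1·6+1=7,  q_1=1·1+0=1
a_2=2:  p_2=2·7+6=20,  q_2=2·1+1=3
…
a_4=2:  p_4=2·47+20=114,  q_4=2·7+3=17
a_5=1:  p_5=1·114+47=161,  q_5=1·17+7=24
(x₁, y₁) = (161, 24);  161² − 45·24² = 1 ✓

161 24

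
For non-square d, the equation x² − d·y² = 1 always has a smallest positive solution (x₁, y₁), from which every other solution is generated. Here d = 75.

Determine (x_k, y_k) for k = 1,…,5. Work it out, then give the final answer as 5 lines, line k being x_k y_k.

26 3
1351 156
70226 8109
3650401 421512
189750626 21910515

√75 → a₀=8, period (1,1,1,16); ℓ=4 even so k=3
step 0: (8, 1)  from 8·(1,0) + (0,1)
step 1: (9, 1)  from 1·(8,1) + (1,0)
step 2: (17, 2)  from 1·(9,1) + (8,1)
step 3: (26, 3)  from 1·(17,2) + (9,1)
→ (26, 3).  Check: 26²=676, 75·3²=675, difference 1.
(26+3√75)^2 = 1351 + 156√75
(26+3√75)^3 = 70226 + 8109√75
(26+3√75)^4 = 3650401 + 421512√75
(26+3√75)^5 = 189750626 + 21910515√75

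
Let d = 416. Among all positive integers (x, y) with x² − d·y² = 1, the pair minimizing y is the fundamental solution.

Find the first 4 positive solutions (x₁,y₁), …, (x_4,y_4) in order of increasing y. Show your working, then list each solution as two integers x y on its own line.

[20; 2,1,1,9,1,1,2,40] for √416; ℓ=8 ⇒ convergent index 7
k=0  a_k=20  p_k/q_k = 20/1
…
k=2  a_k=1  p_k/q_k = 61/3
k=3  a_k=1  p_k/q_k = 102/5
k=4  a_k=9  p_k/q_k = 979/48
k=5  a_k=1  p_k/q_k = 1081/53
k=6  a_k=1  p_k/q_k = 2060/101
k=7  a_k=2  p_k/q_k = 5201/255
→ (5201, 255).  Check: 5201²=27050401, 416·255²=27050400, difference 1.
(x_2, y_2) = (5201·5201 + 416·255·255, 5201·255 + 255·5201) = (54100801, 2652510)
(x_3, y_3) = (5201·54100801 + 416·255·2652510, 5201·2652510 + 255·54100801) = (562756526801, 27591408765)
(x_4, y_4) = (5201·562756526801 + 416·255·27591408765, 5201·27591408765 + 255·562756526801) = (5853793337683201, 287005831321020)

5201 255
54100801 2652510
562756526801 27591408765
5853793337683201 287005831321020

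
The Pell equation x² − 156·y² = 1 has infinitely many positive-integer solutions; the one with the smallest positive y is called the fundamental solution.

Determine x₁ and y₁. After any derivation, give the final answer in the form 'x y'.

25 2

√156 = [12; 2,24, …], period ℓ=2 (even) → k=1
step 0: (12, 1)  from 12·(1,0) + (0,1)
step 1: (25, 2)  from 2·(12,1) + (1,0)
fundamental: x₁=25, y₁=2  (since 625 − 156·4 = 1)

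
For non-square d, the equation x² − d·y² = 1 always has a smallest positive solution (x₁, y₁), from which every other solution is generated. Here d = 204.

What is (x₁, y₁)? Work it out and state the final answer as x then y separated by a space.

4999 350

√204 = [14; 3,1,1,6,1,1,3,28, …], period ℓ=8 (even) → k=7
i=0: a=14 ⇒ p=14, q=1
…
i=2: a=1 ⇒ p=57, q=4
i=3: a=1 ⇒ p=100, q=7
…
i=6: a=1 ⇒ p=1414, q=99
i=7: a=3 ⇒ p=4999, q=350
fundamental: x₁=4999, y₁=350  (since 24990001 − 204·122500 = 1)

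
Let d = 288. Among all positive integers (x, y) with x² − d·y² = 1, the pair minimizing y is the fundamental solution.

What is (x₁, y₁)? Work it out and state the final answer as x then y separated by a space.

17 1

√288 = [16; 1,32, …], period ℓ=2 (even) → k=1
k=0  a_k=16  p_k/q_k = 16/1
k=1  a_k=1  p_k/q_k = 17/1
→ (17, 1).  Check: 17²=289, 288·1²=288, difference 1.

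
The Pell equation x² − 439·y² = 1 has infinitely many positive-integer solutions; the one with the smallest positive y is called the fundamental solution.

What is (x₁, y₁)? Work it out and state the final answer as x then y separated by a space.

[20; 1,19,1,40] for √439; ℓ=4 ⇒ convergent index 3
i=0: a=20 ⇒ p=20, q=1
i=1: a=1 ⇒ p=21, q=1
i=2: a=19 ⇒ p=419, q=20
i=3: a=1 ⇒ p=440, q=21
fundamental: x₁=440, y₁=21  (since 193600 − 439·441 = 1)

440 21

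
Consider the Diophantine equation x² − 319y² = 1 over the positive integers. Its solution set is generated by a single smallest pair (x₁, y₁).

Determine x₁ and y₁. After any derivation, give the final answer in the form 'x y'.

12901780 722361

d=319: √d = [17; 1,6,5,1,4,…,6,1,34] (ℓ=14, even), read p_13/q_13
a_0=17:  p_0=17·1+0=17,  q_0=17·0+1=1
…
a_2=6:  p_2=6·18+17=125,  q_2=6·1+1=7
a_3=5:  p_3=5·125+18=643,  q_3=5·7+1=36
a_4=1:  p_4=1·643+125=768,  q_4=1·36+7=43
…
a_7=1:  p_7=1·11913+3715=15628,  q_7=1·667+208=875
a_8=3:  p_8=3·15628+11913=58797,  q_8=3·875+667=3292
a_9=4:  p_9=4·58797+15628=250816,  q_9=4·3292+875=14043
a_10=1:  p_10=1·250816+58797=309613,  q_10=1·14043+3292=17335
a_11=5:  p_11=5·309613+250816=1798881,  q_11=5·17335+14043=100718
a_12=6:  p_12=6·1798881+309613=11102899,  q_12=6·100718+17335=621643
a_13=1:  p_13=1·11102899+1798881=12901780,  q_13=1·621643+100718=722361
(x₁, y₁) = (12901780, 722361);  12901780² − 319·722361² = 1 ✓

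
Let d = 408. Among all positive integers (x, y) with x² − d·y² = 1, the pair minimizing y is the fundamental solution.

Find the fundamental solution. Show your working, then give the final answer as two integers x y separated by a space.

[20; 5,40] for √408; ℓ=2 ⇒ convergent index 1
i=0: a=20 ⇒ p=20, q=1
i=1: a=5 ⇒ p=101, q=5
(x₁, y₁) = (101, 5);  101² − 408·5² = 1 ✓

101 5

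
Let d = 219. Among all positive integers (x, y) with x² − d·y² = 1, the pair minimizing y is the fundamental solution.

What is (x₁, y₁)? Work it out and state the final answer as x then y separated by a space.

74 5

[14; 1,3,1,28] for √219; ℓ=4 ⇒ convergent index 3
a_0=14:  p_0=14·1+0=14,  q_0=14·0+1=1
…
a_2=3:  p_2=3·15+14=59,  q_2=3·1+1=4
a_3=1:  p_3=1·59+15=74,  q_3=1·4+1=5
→ (74, 5).  Check: 74²=5476, 219·5²=5475, difference 1.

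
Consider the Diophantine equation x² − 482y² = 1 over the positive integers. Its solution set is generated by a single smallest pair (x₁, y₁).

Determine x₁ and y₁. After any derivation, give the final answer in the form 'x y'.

d=482: √d = [21; 1,20,1,42] (ℓ=4, even), read p_3/q_3
k=0  a_k=21  p_k/q_k = 21/1
k=1  a_k=1  p_k/q_k = 22/1
k=2  a_k=20  p_k/q_k = 461/21
k=3  a_k=1  p_k/q_k = 483/22
→ (483, 22).  Check: 483²=233289, 482·22²=233288, difference 1.

483 22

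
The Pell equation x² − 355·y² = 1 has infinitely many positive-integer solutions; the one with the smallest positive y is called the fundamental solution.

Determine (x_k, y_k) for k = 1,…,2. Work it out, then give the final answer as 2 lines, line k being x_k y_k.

954809 50676
1823320452961 96771801768

d=355: √d = [18; 1,5,3,3,1,6,1,3,3,5,1,36] (ℓ=12, even), read p_11/q_11
a_0=18:  p_0=18·1+0=18,  q_0=18·0+1=1
…
a_4=3:  p_4=3·358+113=1187,  q_4=3·19+6=63
a_5=1:  p_5=1·1187+358=1545,  q_5=1·63+19=82
a_6=6:  p_6=6·1545+1187=10457,  q_6=6·82+63=555
a_7=1:  p_7=1·10457+1545=12002,  q_7=1·555+82=637
a_8=3:  p_8=3·12002+10457=46463,  q_8=3·637+555=2466
a_9=3:  p_9=3·46463+12002=151391,  q_9=3·2466+637=8035
a_10=5:  p_10=5·151391+46463=803418,  q_10=5·8035+2466=42641
a_11=1:  p_11=1·803418+151391=954809,  q_11=1·42641+8035=50676
→ (954809, 50676).  Check: 954809²=911660226481, 355·50676²=911660226480, difference 1.
(x_2, y_2) = (954809·954809 + 355·50676·50676, 954809·50676 + 50676·954809) = (1823320452961, 96771801768)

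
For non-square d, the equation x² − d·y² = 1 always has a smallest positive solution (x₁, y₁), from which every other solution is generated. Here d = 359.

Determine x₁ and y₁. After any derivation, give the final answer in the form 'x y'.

√359 → a₀=18, period (1,17,1,36); ℓ=4 even so k=3
a_0=18:  p_0=18·1+0=18,  q_0=18·0+1=1
…
a_2=17:  p_2=17·19+18=341,  q_2=17·1+1=18
a_3=1:  p_3=1·341+19=360,  q_3=1·18+1=19
(x₁, y₁) = (360, 19);  360² − 359·19² = 1 ✓

360 19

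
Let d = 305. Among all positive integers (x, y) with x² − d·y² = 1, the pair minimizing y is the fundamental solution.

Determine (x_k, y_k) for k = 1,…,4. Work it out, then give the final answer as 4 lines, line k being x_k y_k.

489 28
478241 27384
467719209 26781524
457428908161 26192303088

[17; 2,6,2,34] for √305; ℓ=4 ⇒ convergent index 3
k=0  a_k=17  p_k/q_k = 17/1
k=1  a_k=2  p_k/q_k = 35/2
k=2  a_k=6  p_k/q_k = 227/13
k=3  a_k=2  p_k/q_k = 489/28
fundamental: x₁=489, y₁=28  (since 239121 − 305·784 = 1)
(489+28√305)^2 = 478241 + 27384√305
(489+28√305)^3 = 467719209 + 26781524√305
(489+28√305)^4 = 457428908161 + 26192303088√305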